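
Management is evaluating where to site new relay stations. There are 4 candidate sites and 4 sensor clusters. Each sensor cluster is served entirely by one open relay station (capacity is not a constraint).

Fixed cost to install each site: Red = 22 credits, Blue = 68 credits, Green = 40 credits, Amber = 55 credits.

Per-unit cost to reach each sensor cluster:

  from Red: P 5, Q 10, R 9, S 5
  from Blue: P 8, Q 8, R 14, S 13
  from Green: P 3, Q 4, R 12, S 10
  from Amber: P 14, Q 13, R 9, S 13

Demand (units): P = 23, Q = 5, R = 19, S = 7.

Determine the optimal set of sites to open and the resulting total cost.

For any fixed open set, each sensor cluster goes to its cheapest open site; total = fixed + service.
{Red, Green}: P→Green 3·23=69, Q→Green 4·5=20, R→Red 9·19=171, S→Red 5·7=35. Service 295; fixed 62; total 357.
{Red}: service 371 + fixed 22 = 393
{Red, Green, Amber}: P→Green 3·23=69, Q→Green 4·5=20, R→Red 9·19=171, S→Red 5·7=35. Service 295; fixed 117; total 412.
{Red, Blue, Green, Amber}: P→Green 3·23=69, Q→Green 4·5=20, R→Red 9·19=171, S→Red 5·7=35. Service 295; fixed 185; total 480.
(All 15 nonempty subsets were checked; Red and Green is lowest.)

Open Red and Green; minimum total cost 357.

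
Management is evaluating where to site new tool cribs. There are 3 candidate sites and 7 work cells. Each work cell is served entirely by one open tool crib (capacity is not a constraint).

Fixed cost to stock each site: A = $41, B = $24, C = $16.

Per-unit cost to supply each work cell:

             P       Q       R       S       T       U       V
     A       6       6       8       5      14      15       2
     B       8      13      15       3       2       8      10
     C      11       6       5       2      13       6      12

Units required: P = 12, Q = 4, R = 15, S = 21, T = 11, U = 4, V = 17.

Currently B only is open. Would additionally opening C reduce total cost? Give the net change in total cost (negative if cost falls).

Current service cost with {B}: 660.
Adding C: each work cell re-picks its cheapest; new service cost 453, saving 207.
Extra fixed cost: 16. Net change = 16 − 207 = -191.
(Totals: 684 → 493.)

Yes — net change −191 (cost falls by 191).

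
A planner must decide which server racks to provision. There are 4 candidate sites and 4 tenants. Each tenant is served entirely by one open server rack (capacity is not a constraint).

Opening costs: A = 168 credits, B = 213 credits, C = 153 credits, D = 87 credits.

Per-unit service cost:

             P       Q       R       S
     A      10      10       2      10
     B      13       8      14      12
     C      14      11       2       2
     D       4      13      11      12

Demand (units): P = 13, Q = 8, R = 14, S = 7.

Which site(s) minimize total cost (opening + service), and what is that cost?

Open C and D; minimum total cost 422.

For any fixed open set, each tenant goes to its cheapest open site; total = fixed + service.
{C, D}: P→D 4·13=52, Q→C 11·8=88, R→C 2·14=28, S→C 2·7=14. Service 182; fixed 240; total 422.
{C}: service 312 + fixed 153 = 465
{A}: service 308 + fixed 168 = 476
{A, B, C, D}: service 158 + fixed 621 = 779
No other subset beats 422.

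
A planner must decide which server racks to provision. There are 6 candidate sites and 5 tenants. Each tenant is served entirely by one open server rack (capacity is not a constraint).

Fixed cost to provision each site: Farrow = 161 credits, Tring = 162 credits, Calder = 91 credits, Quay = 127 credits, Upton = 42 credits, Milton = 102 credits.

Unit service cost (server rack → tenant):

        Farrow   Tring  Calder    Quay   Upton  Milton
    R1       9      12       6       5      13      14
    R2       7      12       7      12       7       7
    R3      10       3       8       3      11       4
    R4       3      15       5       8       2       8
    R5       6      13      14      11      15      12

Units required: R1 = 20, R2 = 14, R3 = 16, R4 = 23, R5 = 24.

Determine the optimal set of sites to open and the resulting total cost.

For any fixed open set, each tenant goes to its cheapest open site; total = fixed + service.
{Quay, Upton}: R1→Quay 5·20=100, R2→Upton 7·14=98, R3→Quay 3·16=48, R4→Upton 2·23=46, R5→Quay 11·24=264. Service 556; fixed 169; total 725.
{Farrow, Quay}: service 459 + fixed 288 = 747
{Farrow, Quay, Upton}: service 436 + fixed 330 = 766
{Farrow, Tring, Calder, Quay, Upton, Milton}: R1→Quay 5·20=100, R2→Farrow 7·14=98, R3→Tring 3·16=48, R4→Upton 2·23=46, R5→Farrow 6·24=144. Service 436; fixed 685; total 1121.
No other subset beats 725.

Open Quay and Upton; minimum total cost 725.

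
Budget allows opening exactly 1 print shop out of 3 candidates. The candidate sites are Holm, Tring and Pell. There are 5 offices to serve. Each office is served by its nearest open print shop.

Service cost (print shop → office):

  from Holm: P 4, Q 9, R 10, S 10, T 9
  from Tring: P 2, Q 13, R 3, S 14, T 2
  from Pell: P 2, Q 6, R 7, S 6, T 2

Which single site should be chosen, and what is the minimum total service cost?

With exactly 1 open, each office uses its cheapest among the chosen.
{Pell}: P→Pell 2, Q→Pell 6, R→Pell 7, S→Pell 6, T→Pell 2. Service cost 23.
{Tring}: service cost 34
{Holm}: service cost 42
Among all 3 size-1 choices, {Pell} is lowest.

Choose Pell only; total service cost 23.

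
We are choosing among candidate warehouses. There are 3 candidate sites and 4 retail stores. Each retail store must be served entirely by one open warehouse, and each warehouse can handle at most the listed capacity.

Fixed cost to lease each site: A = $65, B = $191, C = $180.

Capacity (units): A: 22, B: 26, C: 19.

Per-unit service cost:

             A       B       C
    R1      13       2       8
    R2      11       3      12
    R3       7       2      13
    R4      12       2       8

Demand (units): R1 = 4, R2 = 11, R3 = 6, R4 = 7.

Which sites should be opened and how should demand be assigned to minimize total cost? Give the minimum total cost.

Open {A, B}: R1→B 2·4=8, R2→B 3·11=33, R3→A 7·6=42, R4→B 2·7=14.
Loads: A carries 6/22, B carries 22/26. Service 97; fixed 256; total 353.
Next best feasible plan costs 367.

Minimum total cost: 353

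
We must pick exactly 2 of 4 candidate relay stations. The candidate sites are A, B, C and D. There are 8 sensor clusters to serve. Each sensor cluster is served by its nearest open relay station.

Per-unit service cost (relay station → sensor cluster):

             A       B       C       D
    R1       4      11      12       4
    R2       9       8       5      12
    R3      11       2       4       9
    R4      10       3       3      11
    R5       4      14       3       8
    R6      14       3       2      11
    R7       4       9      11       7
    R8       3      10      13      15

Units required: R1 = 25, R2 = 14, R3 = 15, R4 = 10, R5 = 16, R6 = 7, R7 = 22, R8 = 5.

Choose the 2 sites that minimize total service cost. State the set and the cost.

With exactly 2 open, each sensor cluster uses its cheapest among the chosen.
{A, C}: R1→A 4·25=100, R2→C 5·14=70, R3→C 4·15=60, R4→C 3·10=30, R5→C 3·16=48, R6→C 2·7=14, R7→A 4·22=88, R8→A 3·5=15. Service cost 425.
{A, B}: service cost 460
{C, D}: service cost 541
Among all 6 size-2 choices, {A, C} is lowest.

Choose A and C; total service cost 425.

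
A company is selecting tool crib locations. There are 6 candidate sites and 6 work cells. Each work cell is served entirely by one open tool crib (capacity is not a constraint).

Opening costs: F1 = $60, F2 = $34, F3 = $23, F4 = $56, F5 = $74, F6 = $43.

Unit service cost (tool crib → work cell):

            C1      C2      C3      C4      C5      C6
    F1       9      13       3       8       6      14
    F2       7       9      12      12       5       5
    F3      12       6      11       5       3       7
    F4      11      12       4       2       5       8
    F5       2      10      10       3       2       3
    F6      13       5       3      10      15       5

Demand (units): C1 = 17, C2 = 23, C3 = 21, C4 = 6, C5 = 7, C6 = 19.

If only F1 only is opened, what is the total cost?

Each work cell is assigned to its cheapest site among the open ones.
{F1}: C1→F1 9·17=153, C2→F1 13·23=299, C3→F1 3·21=63, C4→F1 8·6=48, C5→F1 6·7=42, C6→F1 14·19=266. Service 871; fixed 60; total 931.

Total cost: 931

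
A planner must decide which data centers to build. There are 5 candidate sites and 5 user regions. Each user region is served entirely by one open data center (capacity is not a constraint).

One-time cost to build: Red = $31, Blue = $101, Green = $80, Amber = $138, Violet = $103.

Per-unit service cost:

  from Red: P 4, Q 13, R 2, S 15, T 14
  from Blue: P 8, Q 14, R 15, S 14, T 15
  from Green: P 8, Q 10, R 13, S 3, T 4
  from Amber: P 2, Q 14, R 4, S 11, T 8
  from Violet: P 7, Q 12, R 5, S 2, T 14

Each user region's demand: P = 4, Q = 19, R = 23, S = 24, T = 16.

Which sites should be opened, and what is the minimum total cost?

For any fixed open set, each user region goes to its cheapest open site; total = fixed + service.
{Red, Green}: P→Red 4·4=16, Q→Green 10·19=190, R→Red 2·23=46, S→Green 3·24=72, T→Green 4·16=64. Service 388; fixed 111; total 499.
{Red, Green, Violet}: service 364 + fixed 214 = 578
{Red, Blue, Green}: service 388 + fixed 212 = 600
{Red, Blue, Green, Amber, Violet}: service 356 + fixed 453 = 809
No other subset beats 499.

Open Red and Green; minimum total cost 499.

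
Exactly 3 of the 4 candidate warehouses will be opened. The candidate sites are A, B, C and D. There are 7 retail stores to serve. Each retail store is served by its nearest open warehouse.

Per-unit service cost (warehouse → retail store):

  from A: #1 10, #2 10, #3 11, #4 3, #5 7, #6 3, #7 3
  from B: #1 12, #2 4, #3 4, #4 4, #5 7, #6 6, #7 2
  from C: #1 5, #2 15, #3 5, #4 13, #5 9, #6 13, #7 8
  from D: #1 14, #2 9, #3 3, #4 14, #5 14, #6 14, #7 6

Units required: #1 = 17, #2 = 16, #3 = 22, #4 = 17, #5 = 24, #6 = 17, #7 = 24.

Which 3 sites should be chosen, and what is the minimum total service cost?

Choose A, B and C; total service cost 555.

With exactly 3 open, each retail store uses its cheapest among the chosen.
{A, B, C}: #1→C 5·17=85, #2→B 4·16=64, #3→B 4·22=88, #4→A 3·17=51, #5→A 7·24=168, #6→A 3·17=51, #7→B 2·24=48. Service cost 555.
{B, C, D}: service cost 601
{A, B, D}: service cost 618
Among all 4 size-3 choices, {A, B, C} is lowest.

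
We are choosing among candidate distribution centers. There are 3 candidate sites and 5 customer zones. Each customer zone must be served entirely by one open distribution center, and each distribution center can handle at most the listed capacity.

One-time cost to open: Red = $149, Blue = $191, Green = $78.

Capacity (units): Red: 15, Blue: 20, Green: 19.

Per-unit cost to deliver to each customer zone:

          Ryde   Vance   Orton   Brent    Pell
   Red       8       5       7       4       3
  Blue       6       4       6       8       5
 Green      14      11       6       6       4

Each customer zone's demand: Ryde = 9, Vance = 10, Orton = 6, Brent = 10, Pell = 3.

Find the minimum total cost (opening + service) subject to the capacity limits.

Open {Blue, Green}: Ryde→Blue 6·9=54, Vance→Blue 4·10=40, Orton→Green 6·6=36, Brent→Green 6·10=60, Pell→Green 4·3=12.
Loads: Blue carries 19/20, Green carries 19/19. Service 202; fixed 269; total 471.
Next best feasible plan costs 546.

Minimum total cost: 471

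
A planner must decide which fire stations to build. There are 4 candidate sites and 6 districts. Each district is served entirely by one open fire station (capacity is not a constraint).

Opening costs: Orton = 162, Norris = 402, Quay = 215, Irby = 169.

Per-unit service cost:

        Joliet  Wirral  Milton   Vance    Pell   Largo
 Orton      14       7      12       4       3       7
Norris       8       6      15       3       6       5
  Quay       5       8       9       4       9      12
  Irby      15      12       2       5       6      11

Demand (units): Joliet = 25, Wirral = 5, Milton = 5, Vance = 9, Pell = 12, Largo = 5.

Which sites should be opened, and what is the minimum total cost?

Open Quay only; minimum total cost 629.

For any fixed open set, each district goes to its cheapest open site; total = fixed + service.
{Quay}: Joliet→Quay 5·25=125, Wirral→Quay 8·5=40, Milton→Quay 9·5=45, Vance→Quay 4·9=36, Pell→Quay 9·12=108, Largo→Quay 12·5=60. Service 414; fixed 215; total 629.
{Orton, Quay}: service 312 + fixed 377 = 689
{Orton}: Joliet→Orton 14·25=350, Wirral→Orton 7·5=35, Milton→Orton 12·5=60, Vance→Orton 4·9=36, Pell→Orton 3·12=36, Largo→Orton 7·5=35. Service 552; fixed 162; total 714.
{Orton, Norris, Quay, Irby}: Joliet→Quay 5·25=125, Wirral→Norris 6·5=30, Milton→Irby 2·5=10, Vance→Norris 3·9=27, Pell→Orton 3·12=36, Largo→Norris 5·5=25. Service 253; fixed 948; total 1201.
No other subset beats 629.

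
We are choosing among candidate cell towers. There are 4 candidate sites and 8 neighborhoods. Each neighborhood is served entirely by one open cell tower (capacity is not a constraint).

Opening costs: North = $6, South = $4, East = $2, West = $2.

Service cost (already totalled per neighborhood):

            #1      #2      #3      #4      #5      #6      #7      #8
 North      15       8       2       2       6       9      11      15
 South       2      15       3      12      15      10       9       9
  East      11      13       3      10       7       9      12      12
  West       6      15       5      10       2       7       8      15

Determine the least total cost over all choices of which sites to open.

Minimum total cost: 52

For any fixed open set, each neighborhood goes to its cheapest open site; total = fixed + service.
{North, South, West}: #1→South 2, #2→North 8, #3→North 2, #4→North 2, #5→West 2, #6→West 7, #7→West 8, #8→South 9. Service 40; fixed 12; total 52.
{North, South, East, West}: service 40 + fixed 14 = 54
{North, South}: #1→South 2, #2→North 8, #3→North 2, #4→North 2, #5→North 6, #6→North 9, #7→South 9, #8→South 9. Service 47; fixed 10; total 57.
{East}: service 77 + fixed 2 = 79
No other subset beats 52.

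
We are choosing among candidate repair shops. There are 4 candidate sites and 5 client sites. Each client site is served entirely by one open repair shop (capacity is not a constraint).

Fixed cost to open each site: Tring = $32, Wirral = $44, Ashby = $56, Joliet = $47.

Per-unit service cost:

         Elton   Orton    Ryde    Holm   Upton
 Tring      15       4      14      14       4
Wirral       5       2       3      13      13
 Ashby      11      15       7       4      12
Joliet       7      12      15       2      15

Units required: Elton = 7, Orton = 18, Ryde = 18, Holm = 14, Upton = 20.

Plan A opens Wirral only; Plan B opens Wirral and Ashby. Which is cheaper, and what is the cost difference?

Plan A: {Wirral}: Elton→Wirral 5·7=35, Orton→Wirral 2·18=36, Ryde→Wirral 3·18=54, Holm→Wirral 13·14=182, Upton→Wirral 13·20=260. Service 567; fixed 44; total 611.
Plan B: {Wirral, Ashby}: Elton→Wirral 5·7=35, Orton→Wirral 2·18=36, Ryde→Wirral 3·18=54, Holm→Ashby 4·14=56, Upton→Ashby 12·20=240. Service 421; fixed 100; total 521.
Difference: |611 − 521| = 90.

Plan B is cheaper by 90.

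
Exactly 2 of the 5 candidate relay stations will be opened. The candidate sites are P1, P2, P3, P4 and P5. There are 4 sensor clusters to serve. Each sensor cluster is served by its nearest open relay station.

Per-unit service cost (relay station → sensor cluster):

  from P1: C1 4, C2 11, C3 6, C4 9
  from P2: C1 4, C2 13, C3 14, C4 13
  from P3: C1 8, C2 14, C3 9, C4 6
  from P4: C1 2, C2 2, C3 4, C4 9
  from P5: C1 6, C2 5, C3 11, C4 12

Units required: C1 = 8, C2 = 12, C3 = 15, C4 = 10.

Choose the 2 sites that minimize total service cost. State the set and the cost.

With exactly 2 open, each sensor cluster uses its cheapest among the chosen.
{P3, P4}: C1→P4 2·8=16, C2→P4 2·12=24, C3→P4 4·15=60, C4→P3 6·10=60. Service cost 160.
{P1, P4}: service cost 190
{P2, P4}: service cost 190
Among all 10 size-2 choices, {P3, P4} is lowest.

Choose P3 and P4; total service cost 160.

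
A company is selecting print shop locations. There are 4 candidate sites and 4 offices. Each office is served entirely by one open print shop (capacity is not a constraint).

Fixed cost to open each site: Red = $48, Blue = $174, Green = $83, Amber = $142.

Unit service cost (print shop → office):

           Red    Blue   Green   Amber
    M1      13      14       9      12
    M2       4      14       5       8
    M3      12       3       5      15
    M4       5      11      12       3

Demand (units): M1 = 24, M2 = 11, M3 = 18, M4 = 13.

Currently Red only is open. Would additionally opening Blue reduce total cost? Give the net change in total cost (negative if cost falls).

Current service cost with {Red}: 637.
Adding Blue: each office re-picks its cheapest; new service cost 475, saving 162.
Extra fixed cost: 174. Net change = 174 − 162 = 12.
(Totals: 685 → 697.)

No — net change +12 (cost rises by 12).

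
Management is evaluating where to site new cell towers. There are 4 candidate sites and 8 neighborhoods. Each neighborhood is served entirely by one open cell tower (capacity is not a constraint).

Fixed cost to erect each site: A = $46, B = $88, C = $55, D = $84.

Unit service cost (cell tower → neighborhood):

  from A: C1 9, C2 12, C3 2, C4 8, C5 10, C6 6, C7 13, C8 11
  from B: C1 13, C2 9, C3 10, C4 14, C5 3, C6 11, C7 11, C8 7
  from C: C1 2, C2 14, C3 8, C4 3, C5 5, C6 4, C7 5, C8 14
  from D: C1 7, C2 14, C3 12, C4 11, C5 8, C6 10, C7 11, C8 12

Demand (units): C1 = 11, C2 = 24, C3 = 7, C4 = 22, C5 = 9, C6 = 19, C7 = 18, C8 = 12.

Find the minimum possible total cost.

For any fixed open set, each neighborhood goes to its cheapest open site; total = fixed + service.
{B, C}: C1→C 2·11=22, C2→B 9·24=216, C3→C 8·7=56, C4→C 3·22=66, C5→B 3·9=27, C6→C 4·19=76, C7→C 5·18=90, C8→B 7·12=84. Service 637; fixed 143; total 780.
{A, B, C}: C1→C 2·11=22, C2→B 9·24=216, C3→A 2·7=14, C4→C 3·22=66, C5→B 3·9=27, C6→C 4·19=76, C7→C 5·18=90, C8→B 7·12=84. Service 595; fixed 189; total 784.
{A, C}: service 733 + fixed 101 = 834
{A, B, C, D}: C1→C 2·11=22, C2→B 9·24=216, C3→A 2·7=14, C4→C 3·22=66, C5→B 3·9=27, C6→C 4·19=76, C7→C 5·18=90, C8→B 7·12=84. Service 595; fixed 273; total 868.
No other subset beats 780.

Minimum total cost: 780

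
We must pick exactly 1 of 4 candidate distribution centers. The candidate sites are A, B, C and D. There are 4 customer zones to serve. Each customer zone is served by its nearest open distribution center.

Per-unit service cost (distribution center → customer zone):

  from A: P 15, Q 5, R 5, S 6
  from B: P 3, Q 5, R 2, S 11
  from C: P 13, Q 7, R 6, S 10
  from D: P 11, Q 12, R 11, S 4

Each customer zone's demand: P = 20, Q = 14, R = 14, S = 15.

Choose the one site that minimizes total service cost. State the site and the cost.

With exactly 1 open, each customer zone uses its cheapest among the chosen.
{B}: P→B 3·20=60, Q→B 5·14=70, R→B 2·14=28, S→B 11·15=165. Service cost 323.
{A}: service cost 530
{C}: service cost 592
Among all 4 size-1 choices, {B} is lowest.

Choose B only; total service cost 323.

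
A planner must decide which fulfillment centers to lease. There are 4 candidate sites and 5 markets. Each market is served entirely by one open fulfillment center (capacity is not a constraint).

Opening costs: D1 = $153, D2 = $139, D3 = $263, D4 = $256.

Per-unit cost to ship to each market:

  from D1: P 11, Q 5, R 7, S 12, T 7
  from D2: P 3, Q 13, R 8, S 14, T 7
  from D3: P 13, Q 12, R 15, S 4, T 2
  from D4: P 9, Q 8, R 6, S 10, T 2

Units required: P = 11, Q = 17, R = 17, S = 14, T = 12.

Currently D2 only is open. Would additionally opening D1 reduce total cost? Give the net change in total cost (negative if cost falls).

Yes — net change −28 (cost falls by 28).

Current service cost with {D2}: 670.
Adding D1: each market re-picks its cheapest; new service cost 489, saving 181.
Extra fixed cost: 153. Net change = 153 − 181 = -28.
(Totals: 809 → 781.)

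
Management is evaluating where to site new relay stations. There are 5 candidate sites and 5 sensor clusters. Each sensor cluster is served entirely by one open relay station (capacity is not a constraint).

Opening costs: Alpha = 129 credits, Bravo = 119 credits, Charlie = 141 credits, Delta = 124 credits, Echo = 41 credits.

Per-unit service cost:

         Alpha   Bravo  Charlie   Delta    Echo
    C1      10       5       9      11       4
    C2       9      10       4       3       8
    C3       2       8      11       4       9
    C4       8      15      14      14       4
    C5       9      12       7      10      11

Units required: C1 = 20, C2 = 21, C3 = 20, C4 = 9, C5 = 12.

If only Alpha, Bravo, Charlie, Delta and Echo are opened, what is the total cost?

Each sensor cluster is assigned to its cheapest site among the open ones.
{Alpha, Bravo, Charlie, Delta, Echo}: C1→Echo 4·20=80, C2→Delta 3·21=63, C3→Alpha 2·20=40, C4→Echo 4·9=36, C5→Charlie 7·12=84. Service 303; fixed 554; total 857.

Total cost: 857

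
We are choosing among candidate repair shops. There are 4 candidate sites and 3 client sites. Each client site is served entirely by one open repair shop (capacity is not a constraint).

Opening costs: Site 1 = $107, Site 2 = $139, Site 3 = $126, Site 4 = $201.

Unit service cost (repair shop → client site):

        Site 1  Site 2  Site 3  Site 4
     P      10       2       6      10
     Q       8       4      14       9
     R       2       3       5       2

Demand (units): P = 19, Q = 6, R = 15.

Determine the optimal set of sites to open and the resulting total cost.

Open Site 2 only; minimum total cost 246.

For any fixed open set, each client site goes to its cheapest open site; total = fixed + service.
{Site 2}: P→Site 2 2·19=38, Q→Site 2 4·6=24, R→Site 2 3·15=45. Service 107; fixed 139; total 246.
{Site 1, Site 2}: service 92 + fixed 246 = 338
{Site 2, Site 3}: P→Site 2 2·19=38, Q→Site 2 4·6=24, R→Site 2 3·15=45. Service 107; fixed 265; total 372.
{Site 1, Site 2, Site 3, Site 4}: service 92 + fixed 573 = 665
(All 15 nonempty subsets were checked; Site 2 only is lowest.)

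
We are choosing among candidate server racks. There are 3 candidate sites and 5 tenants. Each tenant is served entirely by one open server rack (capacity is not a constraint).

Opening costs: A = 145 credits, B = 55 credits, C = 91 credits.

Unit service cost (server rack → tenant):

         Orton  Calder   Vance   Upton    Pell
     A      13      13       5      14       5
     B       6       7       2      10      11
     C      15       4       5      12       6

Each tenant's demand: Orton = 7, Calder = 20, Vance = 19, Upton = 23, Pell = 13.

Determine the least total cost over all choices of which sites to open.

For any fixed open set, each tenant goes to its cheapest open site; total = fixed + service.
{B, C}: Orton→B 6·7=42, Calder→C 4·20=80, Vance→B 2·19=38, Upton→B 10·23=230, Pell→C 6·13=78. Service 468; fixed 146; total 614.
{B}: service 593 + fixed 55 = 648
{A, B}: Orton→B 6·7=42, Calder→B 7·20=140, Vance→B 2·19=38, Upton→B 10·23=230, Pell→A 5·13=65. Service 515; fixed 200; total 715.
{A, B, C}: service 455 + fixed 291 = 746
No other subset beats 614.

Minimum total cost: 614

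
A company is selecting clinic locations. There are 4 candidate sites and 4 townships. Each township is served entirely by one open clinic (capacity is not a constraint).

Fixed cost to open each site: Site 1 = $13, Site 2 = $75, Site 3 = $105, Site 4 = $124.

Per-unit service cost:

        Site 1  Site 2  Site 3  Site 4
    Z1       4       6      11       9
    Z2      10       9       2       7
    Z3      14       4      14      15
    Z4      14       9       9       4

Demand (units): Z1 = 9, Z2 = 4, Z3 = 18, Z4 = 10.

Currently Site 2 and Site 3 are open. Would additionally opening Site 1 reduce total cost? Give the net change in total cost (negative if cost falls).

Yes — net change −5 (cost falls by 5).

Current service cost with {Site 2, Site 3}: 224.
Adding Site 1: each township re-picks its cheapest; new service cost 206, saving 18.
Extra fixed cost: 13. Net change = 13 − 18 = -5.
(Totals: 404 → 399.)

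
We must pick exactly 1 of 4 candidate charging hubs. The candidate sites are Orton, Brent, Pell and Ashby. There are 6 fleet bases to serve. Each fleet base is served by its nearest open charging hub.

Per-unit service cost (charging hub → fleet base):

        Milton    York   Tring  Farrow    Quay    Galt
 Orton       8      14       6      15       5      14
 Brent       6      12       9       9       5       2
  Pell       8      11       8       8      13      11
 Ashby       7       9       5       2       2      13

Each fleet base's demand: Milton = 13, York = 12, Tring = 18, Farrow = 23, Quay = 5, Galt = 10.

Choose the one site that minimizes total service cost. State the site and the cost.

With exactly 1 open, each fleet base uses its cheapest among the chosen.
{Ashby}: Milton→Ashby 7·13=91, York→Ashby 9·12=108, Tring→Ashby 5·18=90, Farrow→Ashby 2·23=46, Quay→Ashby 2·5=10, Galt→Ashby 13·10=130. Service cost 475.
{Brent}: service cost 636
{Pell}: service cost 739
Among all 4 size-1 choices, {Ashby} is lowest.

Choose Ashby only; total service cost 475.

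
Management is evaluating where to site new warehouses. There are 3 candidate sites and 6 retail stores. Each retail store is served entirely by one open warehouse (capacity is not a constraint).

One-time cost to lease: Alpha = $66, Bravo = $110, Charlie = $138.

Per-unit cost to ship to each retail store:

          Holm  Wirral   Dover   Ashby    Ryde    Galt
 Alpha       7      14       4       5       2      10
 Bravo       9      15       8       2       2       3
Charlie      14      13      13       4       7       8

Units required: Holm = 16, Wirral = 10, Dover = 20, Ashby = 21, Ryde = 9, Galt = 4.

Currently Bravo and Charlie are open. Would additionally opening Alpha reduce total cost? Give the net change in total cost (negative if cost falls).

Yes — net change −46 (cost falls by 46).

Current service cost with {Bravo, Charlie}: 506.
Adding Alpha: each retail store re-picks its cheapest; new service cost 394, saving 112.
Extra fixed cost: 66. Net change = 66 − 112 = -46.
(Totals: 754 → 708.)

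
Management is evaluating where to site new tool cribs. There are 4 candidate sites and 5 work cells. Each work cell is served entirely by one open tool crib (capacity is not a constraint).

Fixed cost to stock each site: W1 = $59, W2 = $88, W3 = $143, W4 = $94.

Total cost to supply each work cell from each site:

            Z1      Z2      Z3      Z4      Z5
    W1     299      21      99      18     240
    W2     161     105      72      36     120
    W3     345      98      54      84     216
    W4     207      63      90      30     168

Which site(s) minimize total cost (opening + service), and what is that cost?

For any fixed open set, each work cell goes to its cheapest open site; total = fixed + service.
{W1, W2}: Z1→W2 161, Z2→W1 21, Z3→W2 72, Z4→W1 18, Z5→W2 120. Service 392; fixed 147; total 539.
{W2}: Z1→W2 161, Z2→W2 105, Z3→W2 72, Z4→W2 36, Z5→W2 120. Service 494; fixed 88; total 582.
{W2, W4}: service 446 + fixed 182 = 628
{W1, W2, W3, W4}: service 374 + fixed 384 = 758
(All 15 nonempty subsets were checked; W1 and W2 is lowest.)

Open W1 and W2; minimum total cost 539.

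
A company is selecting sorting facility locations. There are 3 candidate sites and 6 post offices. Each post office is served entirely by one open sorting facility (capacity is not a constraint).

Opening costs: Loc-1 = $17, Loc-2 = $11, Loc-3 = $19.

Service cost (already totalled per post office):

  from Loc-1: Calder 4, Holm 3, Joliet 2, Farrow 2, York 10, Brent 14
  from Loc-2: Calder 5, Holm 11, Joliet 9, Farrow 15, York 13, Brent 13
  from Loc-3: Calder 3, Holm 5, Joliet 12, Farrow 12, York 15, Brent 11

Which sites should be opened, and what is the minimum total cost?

For any fixed open set, each post office goes to its cheapest open site; total = fixed + service.
{Loc-1}: Calder→Loc-1 4, Holm→Loc-1 3, Joliet→Loc-1 2, Farrow→Loc-1 2, York→Loc-1 10, Brent→Loc-1 14. Service 35; fixed 17; total 52.
{Loc-1, Loc-2}: Calder→Loc-1 4, Holm→Loc-1 3, Joliet→Loc-1 2, Farrow→Loc-1 2, York→Loc-1 10, Brent→Loc-2 13. Service 34; fixed 28; total 62.
{Loc-1, Loc-3}: Calder→Loc-3 3, Holm→Loc-1 3, Joliet→Loc-1 2, Farrow→Loc-1 2, York→Loc-1 10, Brent→Loc-3 11. Service 31; fixed 36; total 67.
{Loc-1, Loc-2, Loc-3}: service 31 + fixed 47 = 78
No other subset beats 52.

Open Loc-1 only; minimum total cost 52.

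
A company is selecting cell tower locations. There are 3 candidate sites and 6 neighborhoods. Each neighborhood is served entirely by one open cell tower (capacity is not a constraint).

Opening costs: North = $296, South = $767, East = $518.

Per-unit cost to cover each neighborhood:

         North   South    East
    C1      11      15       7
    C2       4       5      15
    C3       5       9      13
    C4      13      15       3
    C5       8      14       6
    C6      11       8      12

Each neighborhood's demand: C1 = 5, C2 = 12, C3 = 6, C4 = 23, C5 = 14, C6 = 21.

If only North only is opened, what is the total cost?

Total cost: 1071

Each neighborhood is assigned to its cheapest site among the open ones.
{North}: C1→North 11·5=55, C2→North 4·12=48, C3→North 5·6=30, C4→North 13·23=299, C5→North 8·14=112, C6→North 11·21=231. Service 775; fixed 296; total 1071.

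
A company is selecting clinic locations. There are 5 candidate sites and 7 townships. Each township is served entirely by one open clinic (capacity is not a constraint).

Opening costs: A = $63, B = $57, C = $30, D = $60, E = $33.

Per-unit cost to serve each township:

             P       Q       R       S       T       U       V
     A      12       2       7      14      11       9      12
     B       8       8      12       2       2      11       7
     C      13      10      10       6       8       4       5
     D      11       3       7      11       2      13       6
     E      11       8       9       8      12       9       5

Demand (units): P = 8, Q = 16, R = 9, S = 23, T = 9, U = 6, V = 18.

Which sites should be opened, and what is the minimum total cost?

For any fixed open set, each township goes to its cheapest open site; total = fixed + service.
{A, B, C}: P→B 8·8=64, Q→A 2·16=32, R→A 7·9=63, S→B 2·23=46, T→B 2·9=18, U→C 4·6=24, V→C 5·18=90. Service 337; fixed 150; total 487.
{B, C, D}: service 353 + fixed 147 = 500
{A, B, C, E}: P→B 8·8=64, Q→A 2·16=32, R→A 7·9=63, S→B 2·23=46, T→B 2·9=18, U→C 4·6=24, V→C 5·18=90. Service 337; fixed 183; total 520.
{A, B, C, D, E}: service 337 + fixed 243 = 580
No other subset beats 487.

Open A, B and C; minimum total cost 487.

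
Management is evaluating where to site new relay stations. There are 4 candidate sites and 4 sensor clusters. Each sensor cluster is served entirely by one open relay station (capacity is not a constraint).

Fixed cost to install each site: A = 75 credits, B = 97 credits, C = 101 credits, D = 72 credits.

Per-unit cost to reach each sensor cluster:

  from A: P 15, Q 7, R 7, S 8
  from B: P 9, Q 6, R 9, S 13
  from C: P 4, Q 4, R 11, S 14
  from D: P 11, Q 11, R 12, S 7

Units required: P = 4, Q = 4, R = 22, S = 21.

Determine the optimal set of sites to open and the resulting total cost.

For any fixed open set, each sensor cluster goes to its cheapest open site; total = fixed + service.
{A}: P→A 15·4=60, Q→A 7·4=28, R→A 7·22=154, S→A 8·21=168. Service 410; fixed 75; total 485.
{A, D}: service 373 + fixed 147 = 520
{A, C}: P→C 4·4=16, Q→C 4·4=16, R→A 7·22=154, S→A 8·21=168. Service 354; fixed 176; total 530.
{A, B, C, D}: service 333 + fixed 345 = 678
No other subset beats 485.

Open A only; minimum total cost 485.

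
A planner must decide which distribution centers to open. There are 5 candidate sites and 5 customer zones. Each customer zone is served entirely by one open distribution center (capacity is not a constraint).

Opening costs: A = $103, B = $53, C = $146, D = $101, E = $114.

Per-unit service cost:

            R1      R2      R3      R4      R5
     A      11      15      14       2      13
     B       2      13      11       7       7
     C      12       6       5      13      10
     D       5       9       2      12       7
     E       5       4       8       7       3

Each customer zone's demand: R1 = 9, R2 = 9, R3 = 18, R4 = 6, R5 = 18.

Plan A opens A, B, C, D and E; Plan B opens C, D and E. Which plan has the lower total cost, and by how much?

Plan A: {A, B, C, D, E}: R1→B 2·9=18, R2→E 4·9=36, R3→D 2·18=36, R4→A 2·6=12, R5→E 3·18=54. Service 156; fixed 517; total 673.
Plan B: {C, D, E}: R1→D 5·9=45, R2→E 4·9=36, R3→D 2·18=36, R4→E 7·6=42, R5→E 3·18=54. Service 213; fixed 361; total 574.
Difference: |673 − 574| = 99.

Plan B is cheaper by 99.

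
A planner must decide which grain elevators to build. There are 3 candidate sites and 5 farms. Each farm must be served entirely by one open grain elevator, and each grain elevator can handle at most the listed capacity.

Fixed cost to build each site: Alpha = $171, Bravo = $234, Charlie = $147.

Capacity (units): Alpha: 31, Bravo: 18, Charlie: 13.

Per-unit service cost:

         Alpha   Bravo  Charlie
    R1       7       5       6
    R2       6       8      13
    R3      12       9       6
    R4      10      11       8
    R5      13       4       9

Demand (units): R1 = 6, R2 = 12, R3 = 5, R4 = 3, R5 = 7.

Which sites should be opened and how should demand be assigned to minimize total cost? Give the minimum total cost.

Minimum total cost: 555

Open {Alpha, Charlie}: R1→Alpha 7·6=42, R2→Alpha 6·12=72, R3→Charlie 6·5=30, R4→Alpha 10·3=30, R5→Charlie 9·7=63.
Loads: Alpha carries 21/31, Charlie carries 12/13. Service 237; fixed 318; total 555.
Next best feasible plan costs 577.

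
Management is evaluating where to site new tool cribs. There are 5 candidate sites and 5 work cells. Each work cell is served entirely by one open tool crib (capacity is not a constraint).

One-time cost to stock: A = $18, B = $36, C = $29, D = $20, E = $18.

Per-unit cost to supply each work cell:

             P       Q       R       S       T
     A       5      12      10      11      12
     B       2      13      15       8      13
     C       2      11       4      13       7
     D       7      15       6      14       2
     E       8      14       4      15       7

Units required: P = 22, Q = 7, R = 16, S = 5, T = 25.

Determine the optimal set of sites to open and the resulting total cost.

Open C and D; minimum total cost 349.

For any fixed open set, each work cell goes to its cheapest open site; total = fixed + service.
{C, D}: P→C 2·22=44, Q→C 11·7=77, R→C 4·16=64, S→C 13·5=65, T→D 2·25=50. Service 300; fixed 49; total 349.
{A, C, D}: service 290 + fixed 67 = 357
{B, C, D}: service 275 + fixed 85 = 360
{A, B, C, D, E}: service 275 + fixed 121 = 396
No other subset beats 349.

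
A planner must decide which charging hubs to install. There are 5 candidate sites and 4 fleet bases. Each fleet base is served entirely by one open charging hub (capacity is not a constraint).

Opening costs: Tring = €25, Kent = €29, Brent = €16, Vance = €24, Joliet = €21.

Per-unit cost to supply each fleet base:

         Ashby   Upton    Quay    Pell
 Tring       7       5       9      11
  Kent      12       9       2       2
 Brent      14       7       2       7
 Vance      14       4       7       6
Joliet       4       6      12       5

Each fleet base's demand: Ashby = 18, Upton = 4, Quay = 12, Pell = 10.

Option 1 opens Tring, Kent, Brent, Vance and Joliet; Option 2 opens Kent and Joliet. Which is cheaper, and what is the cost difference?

Option 1: {Tring, Kent, Brent, Vance, Joliet}: Ashby→Joliet 4·18=72, Upton→Vance 4·4=16, Quay→Kent 2·12=24, Pell→Kent 2·10=20. Service 132; fixed 115; total 247.
Option 2: {Kent, Joliet}: Ashby→Joliet 4·18=72, Upton→Joliet 6·4=24, Quay→Kent 2·12=24, Pell→Kent 2·10=20. Service 140; fixed 50; total 190.
Difference: |247 − 190| = 57.

Option 2 is cheaper by 57.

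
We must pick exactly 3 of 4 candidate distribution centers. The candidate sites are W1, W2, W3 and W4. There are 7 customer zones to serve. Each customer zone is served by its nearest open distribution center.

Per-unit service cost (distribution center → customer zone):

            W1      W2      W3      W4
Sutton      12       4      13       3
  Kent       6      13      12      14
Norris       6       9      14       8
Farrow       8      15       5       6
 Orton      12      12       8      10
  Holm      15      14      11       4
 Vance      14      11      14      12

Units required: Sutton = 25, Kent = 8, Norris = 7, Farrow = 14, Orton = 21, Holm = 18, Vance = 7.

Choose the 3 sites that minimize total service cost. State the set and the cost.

Choose W1, W3 and W4; total service cost 559.

With exactly 3 open, each customer zone uses its cheapest among the chosen.
{W1, W3, W4}: Sutton→W4 3·25=75, Kent→W1 6·8=48, Norris→W1 6·7=42, Farrow→W3 5·14=70, Orton→W3 8·21=168, Holm→W4 4·18=72, Vance→W4 12·7=84. Service cost 559.
{W1, W2, W4}: service cost 608
{W2, W3, W4}: service cost 614
Among all 4 size-3 choices, {W1, W3, W4} is lowest.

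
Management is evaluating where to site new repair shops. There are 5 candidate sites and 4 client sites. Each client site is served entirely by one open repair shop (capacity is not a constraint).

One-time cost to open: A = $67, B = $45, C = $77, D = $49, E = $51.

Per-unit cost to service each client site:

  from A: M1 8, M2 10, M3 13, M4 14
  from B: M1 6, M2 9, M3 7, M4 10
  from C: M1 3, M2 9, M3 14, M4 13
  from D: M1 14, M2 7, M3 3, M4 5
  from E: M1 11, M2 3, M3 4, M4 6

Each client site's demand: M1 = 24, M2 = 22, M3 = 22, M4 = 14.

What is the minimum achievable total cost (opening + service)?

Minimum total cost: 438

For any fixed open set, each client site goes to its cheapest open site; total = fixed + service.
{C, E}: M1→C 3·24=72, M2→E 3·22=66, M3→E 4·22=88, M4→E 6·14=84. Service 310; fixed 128; total 438.
{C, D, E}: M1→C 3·24=72, M2→E 3·22=66, M3→D 3·22=66, M4→D 5·14=70. Service 274; fixed 177; total 451.
{B, E}: service 382 + fixed 96 = 478
{A, B, C, D, E}: M1→C 3·24=72, M2→E 3·22=66, M3→D 3·22=66, M4→D 5·14=70. Service 274; fixed 289; total 563.
No other subset beats 438.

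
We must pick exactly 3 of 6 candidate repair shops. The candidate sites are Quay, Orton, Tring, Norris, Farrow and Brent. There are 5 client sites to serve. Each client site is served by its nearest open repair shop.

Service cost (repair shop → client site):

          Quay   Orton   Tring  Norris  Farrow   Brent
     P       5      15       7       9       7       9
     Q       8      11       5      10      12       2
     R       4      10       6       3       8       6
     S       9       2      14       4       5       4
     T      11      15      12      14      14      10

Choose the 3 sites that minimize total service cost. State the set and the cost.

With exactly 3 open, each client site uses its cheapest among the chosen.
{Quay, Orton, Brent}: P→Quay 5, Q→Brent 2, R→Quay 4, S→Orton 2, T→Brent 10. Service cost 23.
{Quay, Norris, Brent}: service cost 24
{Quay, Tring, Brent}: service cost 25
Among all 20 size-3 choices, {Quay, Orton, Brent} is lowest.

Choose Quay, Orton and Brent; total service cost 23.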